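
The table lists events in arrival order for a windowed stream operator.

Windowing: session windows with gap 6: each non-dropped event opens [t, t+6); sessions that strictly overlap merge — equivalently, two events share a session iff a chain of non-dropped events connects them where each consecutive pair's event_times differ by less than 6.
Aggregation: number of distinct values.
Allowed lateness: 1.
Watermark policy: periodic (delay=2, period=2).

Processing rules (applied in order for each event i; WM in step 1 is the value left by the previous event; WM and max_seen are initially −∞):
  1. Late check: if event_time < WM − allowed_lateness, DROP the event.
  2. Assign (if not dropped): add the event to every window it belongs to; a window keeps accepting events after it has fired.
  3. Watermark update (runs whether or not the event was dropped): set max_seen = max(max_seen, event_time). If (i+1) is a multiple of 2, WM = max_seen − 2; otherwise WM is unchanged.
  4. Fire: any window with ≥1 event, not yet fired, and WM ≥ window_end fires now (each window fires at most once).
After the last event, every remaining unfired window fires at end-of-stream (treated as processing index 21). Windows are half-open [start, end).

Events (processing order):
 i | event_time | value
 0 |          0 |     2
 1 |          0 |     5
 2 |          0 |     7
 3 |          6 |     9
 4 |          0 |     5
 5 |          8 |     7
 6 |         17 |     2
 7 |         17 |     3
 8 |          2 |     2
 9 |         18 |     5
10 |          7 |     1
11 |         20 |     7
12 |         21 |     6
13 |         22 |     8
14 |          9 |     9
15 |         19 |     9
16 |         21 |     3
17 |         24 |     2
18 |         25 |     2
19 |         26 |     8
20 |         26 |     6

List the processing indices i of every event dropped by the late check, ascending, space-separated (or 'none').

i=0 t=0 v=2: → [0,6); WM=−∞
i=1 t=0 v=5: → [0,6); WM=-2
i=2 t=0 v=7: → [0,6); WM=-2
i=3 t=6 v=9: → [6,12); WM=4
i=4 t=0 v=5: DROP (t<4-1); WM=4
i=5 t=8 v=7: → [6,14); WM=6
i=6 t=17 v=2: → [17,23); WM=6
i=7 t=17 v=3: → [17,23); WM=15
i=8 t=2 v=2: DROP (t<15-1); WM=15
i=9 t=18 v=5: → [17,24); WM=16
i=10 t=7 v=1: DROP (t<16-1); WM=16
i=11 t=20 v=7: → [17,26); WM=18
i=12 t=21 v=6: → [17,27); WM=18
i=13 t=22 v=8: → [17,28); WM=20
i=14 t=9 v=9: DROP (t<20-1); WM=20
i=15 t=19 v=9: → [17,28); WM=20
i=16 t=21 v=3: → [17,28); WM=20
i=17 t=24 v=2: → [17,30); WM=22
i=18 t=25 v=2: → [17,31); WM=22
i=19 t=26 v=8: → [17,32); WM=24
i=20 t=26 v=6: → [17,32); WM=24

4 8 10 14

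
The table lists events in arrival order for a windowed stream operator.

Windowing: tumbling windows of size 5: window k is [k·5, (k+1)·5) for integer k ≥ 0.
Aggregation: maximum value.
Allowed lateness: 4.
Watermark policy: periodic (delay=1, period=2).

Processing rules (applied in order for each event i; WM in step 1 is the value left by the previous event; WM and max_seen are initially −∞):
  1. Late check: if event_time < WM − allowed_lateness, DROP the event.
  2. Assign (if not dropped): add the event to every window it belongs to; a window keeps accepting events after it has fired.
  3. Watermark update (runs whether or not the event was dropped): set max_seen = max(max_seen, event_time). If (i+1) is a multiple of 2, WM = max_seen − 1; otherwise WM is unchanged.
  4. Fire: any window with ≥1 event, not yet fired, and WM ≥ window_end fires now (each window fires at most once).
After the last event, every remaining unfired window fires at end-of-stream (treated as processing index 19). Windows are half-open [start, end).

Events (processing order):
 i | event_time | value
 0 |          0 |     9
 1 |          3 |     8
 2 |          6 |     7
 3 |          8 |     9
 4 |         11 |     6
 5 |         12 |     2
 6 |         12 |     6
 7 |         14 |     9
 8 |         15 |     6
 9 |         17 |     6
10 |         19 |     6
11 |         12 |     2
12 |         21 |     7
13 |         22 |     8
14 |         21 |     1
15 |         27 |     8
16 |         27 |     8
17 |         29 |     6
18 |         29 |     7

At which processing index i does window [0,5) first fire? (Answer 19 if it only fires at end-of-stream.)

3

i=0 t=0 v=9: → [0,5); WM=−∞
i=1 t=3 v=8: → [0,5); WM=2
i=2 t=6 v=7: → [5,10); WM=2
i=3 t=8 v=9: → [5,10); WM=7; [0,5) fires=9
i=4 t=11 v=6: → [10,15); WM=7
i=5 t=12 v=2: → [10,15); WM=11; [5,10) fires=9
i=6 t=12 v=6: → [10,15); WM=11
i=7 t=14 v=9: → [10,15); WM=13
i=8 t=15 v=6: → [15,20); WM=13
i=9 t=17 v=6: → [15,20); WM=16; [10,15) fires=9
i=10 t=19 v=6: → [15,20); WM=16
i=11 t=12 v=2: → [10,15); WM=18
i=12 t=21 v=7: → [20,25); WM=18
i=13 t=22 v=8: → [20,25); WM=21; [15,20) fires=6
i=14 t=21 v=1: → [20,25); WM=21
i=15 t=27 v=8: → [25,30); WM=26; [20,25) fires=8
i=16 t=27 v=8: → [25,30); WM=26
i=17 t=29 v=6: → [25,30); WM=28
i=18 t=29 v=7: → [25,30); WM=28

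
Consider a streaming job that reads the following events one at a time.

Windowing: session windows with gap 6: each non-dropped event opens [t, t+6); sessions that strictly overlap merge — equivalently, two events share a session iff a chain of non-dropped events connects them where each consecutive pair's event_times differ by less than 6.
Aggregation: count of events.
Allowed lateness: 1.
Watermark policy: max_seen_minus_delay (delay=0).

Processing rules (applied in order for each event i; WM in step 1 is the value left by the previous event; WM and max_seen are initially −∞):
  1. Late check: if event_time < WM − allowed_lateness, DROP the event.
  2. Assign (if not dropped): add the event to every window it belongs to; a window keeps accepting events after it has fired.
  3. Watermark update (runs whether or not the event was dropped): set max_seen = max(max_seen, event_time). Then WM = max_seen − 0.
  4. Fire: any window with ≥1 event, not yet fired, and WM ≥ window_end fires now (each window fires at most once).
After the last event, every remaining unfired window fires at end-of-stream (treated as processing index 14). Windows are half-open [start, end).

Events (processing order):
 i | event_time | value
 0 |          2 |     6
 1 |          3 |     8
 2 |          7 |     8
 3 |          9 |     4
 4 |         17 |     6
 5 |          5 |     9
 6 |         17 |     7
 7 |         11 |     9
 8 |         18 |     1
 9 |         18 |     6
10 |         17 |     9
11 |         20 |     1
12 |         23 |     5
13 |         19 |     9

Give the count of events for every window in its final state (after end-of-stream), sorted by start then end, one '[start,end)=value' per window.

[2,15)=4 [17,29)=7

i=0 t=2 v=6: → [2,8); WM=2
i=1 t=3 v=8: → [2,9); WM=3
i=2 t=7 v=8: → [2,13); WM=7
i=3 t=9 v=4: → [2,15); WM=9
i=4 t=17 v=6: → [17,23); WM=17
i=5 t=5 v=9: DROP (t<17-1); WM=17
i=6 t=17 v=7: → [17,23); WM=17
i=7 t=11 v=9: DROP (t<17-1); WM=17
i=8 t=18 v=1: → [17,24); WM=18
i=9 t=18 v=6: → [17,24); WM=18
i=10 t=17 v=9: → [17,24); WM=18
i=11 t=20 v=1: → [17,26); WM=20
i=12 t=23 v=5: → [17,29); WM=23
i=13 t=19 v=9: DROP (t<23-1); WM=23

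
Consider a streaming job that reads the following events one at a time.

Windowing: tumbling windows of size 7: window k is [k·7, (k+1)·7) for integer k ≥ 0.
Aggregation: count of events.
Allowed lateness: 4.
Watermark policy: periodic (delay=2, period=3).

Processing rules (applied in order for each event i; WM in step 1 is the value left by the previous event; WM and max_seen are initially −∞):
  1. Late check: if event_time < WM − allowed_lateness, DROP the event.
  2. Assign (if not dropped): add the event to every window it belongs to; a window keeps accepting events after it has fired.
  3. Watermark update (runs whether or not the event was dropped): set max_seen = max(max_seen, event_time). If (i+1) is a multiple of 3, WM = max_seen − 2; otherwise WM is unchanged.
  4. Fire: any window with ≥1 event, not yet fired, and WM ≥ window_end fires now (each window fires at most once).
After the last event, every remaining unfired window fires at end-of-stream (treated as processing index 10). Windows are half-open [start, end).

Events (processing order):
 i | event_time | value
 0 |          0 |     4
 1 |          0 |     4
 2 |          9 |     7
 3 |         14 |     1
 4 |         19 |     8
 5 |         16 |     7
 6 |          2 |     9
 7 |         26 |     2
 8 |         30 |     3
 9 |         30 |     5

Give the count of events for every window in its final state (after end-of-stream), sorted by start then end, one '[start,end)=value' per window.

[0,7)=2 [7,14)=1 [14,21)=3 [21,28)=1 [28,35)=2

i=0 t=0 v=4: → [0,7); WM=−∞
i=1 t=0 v=4: → [0,7); WM=−∞
i=2 t=9 v=7: → [7,14); WM=7; [0,7) fires=2
i=3 t=14 v=1: → [14,21); WM=7
i=4 t=19 v=8: → [14,21); WM=7
i=5 t=16 v=7: → [14,21); WM=17; [7,14) fires=1
i=6 t=2 v=9: DROP (t<17-4); WM=17
i=7 t=26 v=2: → [21,28); WM=17
i=8 t=30 v=3: → [28,35); WM=28; [14,21) fires=3 [21,28) fires=1
i=9 t=30 v=5: → [28,35); WM=28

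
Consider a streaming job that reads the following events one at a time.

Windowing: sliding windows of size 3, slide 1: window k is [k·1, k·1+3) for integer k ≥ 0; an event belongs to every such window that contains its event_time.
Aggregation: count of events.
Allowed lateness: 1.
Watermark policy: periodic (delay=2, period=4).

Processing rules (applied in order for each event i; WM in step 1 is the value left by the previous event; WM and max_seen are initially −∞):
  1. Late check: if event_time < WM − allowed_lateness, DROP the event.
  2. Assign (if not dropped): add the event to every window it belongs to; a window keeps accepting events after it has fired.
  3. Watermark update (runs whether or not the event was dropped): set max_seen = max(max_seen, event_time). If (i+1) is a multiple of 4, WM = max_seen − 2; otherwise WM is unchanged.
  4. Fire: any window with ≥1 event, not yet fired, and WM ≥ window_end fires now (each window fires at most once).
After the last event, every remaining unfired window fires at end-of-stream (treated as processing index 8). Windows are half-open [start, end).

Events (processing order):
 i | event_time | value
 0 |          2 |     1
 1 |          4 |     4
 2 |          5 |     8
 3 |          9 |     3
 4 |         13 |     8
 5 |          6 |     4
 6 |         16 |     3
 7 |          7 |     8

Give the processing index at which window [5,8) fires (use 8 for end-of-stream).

7

i=0 t=2 v=1: → [2,5),[1,4),[0,3); WM=−∞
i=1 t=4 v=4: → [4,7),[3,6),[2,5); WM=−∞
i=2 t=5 v=8: → [5,8),[4,7),[3,6); WM=−∞
i=3 t=9 v=3: → [9,12),[8,11),[7,10); WM=7; [0,3) fires=1 [1,4) fires=1 [2,5) fires=2 [3,6) fires=2 [4,7) fires=2
i=4 t=13 v=8: → [13,16),[12,15),[11,14); WM=7
i=5 t=6 v=4: → [6,9),[5,8),[4,7); WM=7
i=6 t=16 v=3: → [16,19),[15,18),[14,17); WM=7
i=7 t=7 v=8: → [7,10),[6,9),[5,8); WM=14; [5,8) fires=3 [6,9) fires=2 [7,10) fires=2 [8,11) fires=1 [9,12) fires=1 [11,14) fires=1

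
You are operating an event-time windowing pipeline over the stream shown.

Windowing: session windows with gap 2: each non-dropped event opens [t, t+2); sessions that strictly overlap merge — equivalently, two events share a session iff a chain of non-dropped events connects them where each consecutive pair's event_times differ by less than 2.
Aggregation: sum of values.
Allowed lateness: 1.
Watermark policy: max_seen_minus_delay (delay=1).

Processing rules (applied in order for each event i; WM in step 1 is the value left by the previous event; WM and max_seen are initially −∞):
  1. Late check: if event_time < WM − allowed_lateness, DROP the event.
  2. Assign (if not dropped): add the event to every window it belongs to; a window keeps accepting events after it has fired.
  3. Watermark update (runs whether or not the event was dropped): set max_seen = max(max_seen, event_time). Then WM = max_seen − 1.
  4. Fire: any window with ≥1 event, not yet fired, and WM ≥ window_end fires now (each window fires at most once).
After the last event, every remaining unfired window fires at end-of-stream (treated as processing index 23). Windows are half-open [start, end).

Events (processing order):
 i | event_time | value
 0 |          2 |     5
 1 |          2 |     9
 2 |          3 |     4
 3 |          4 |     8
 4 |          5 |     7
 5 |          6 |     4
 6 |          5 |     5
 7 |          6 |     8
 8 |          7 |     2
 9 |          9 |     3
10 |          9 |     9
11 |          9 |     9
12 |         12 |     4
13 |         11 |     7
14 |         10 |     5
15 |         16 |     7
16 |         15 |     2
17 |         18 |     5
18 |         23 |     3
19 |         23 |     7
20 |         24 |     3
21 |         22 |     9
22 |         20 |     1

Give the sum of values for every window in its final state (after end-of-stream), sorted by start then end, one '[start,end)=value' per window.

[2,9)=52 [9,14)=37 [15,18)=9 [18,20)=5 [22,26)=22

i=0 t=2 v=5: → [2,4); WM=1
i=1 t=2 v=9: → [2,4); WM=1
i=2 t=3 v=4: → [2,5); WM=2
i=3 t=4 v=8: → [2,6); WM=3
i=4 t=5 v=7: → [2,7); WM=4
i=5 t=6 v=4: → [2,8); WM=5
i=6 t=5 v=5: → [2,8); WM=5
i=7 t=6 v=8: → [2,8); WM=5
i=8 t=7 v=2: → [2,9); WM=6
i=9 t=9 v=3: → [9,11); WM=8
i=10 t=9 v=9: → [9,11); WM=8
i=11 t=9 v=9: → [9,11); WM=8
i=12 t=12 v=4: → [12,14); WM=11
i=13 t=11 v=7: → [11,14); WM=11
i=14 t=10 v=5: → [9,14); WM=11
i=15 t=16 v=7: → [16,18); WM=15
i=16 t=15 v=2: → [15,18); WM=15
i=17 t=18 v=5: → [18,20); WM=17
i=18 t=23 v=3: → [23,25); WM=22
i=19 t=23 v=7: → [23,25); WM=22
i=20 t=24 v=3: → [23,26); WM=23
i=21 t=22 v=9: → [22,26); WM=23
i=22 t=20 v=1: DROP (t<23-1); WM=23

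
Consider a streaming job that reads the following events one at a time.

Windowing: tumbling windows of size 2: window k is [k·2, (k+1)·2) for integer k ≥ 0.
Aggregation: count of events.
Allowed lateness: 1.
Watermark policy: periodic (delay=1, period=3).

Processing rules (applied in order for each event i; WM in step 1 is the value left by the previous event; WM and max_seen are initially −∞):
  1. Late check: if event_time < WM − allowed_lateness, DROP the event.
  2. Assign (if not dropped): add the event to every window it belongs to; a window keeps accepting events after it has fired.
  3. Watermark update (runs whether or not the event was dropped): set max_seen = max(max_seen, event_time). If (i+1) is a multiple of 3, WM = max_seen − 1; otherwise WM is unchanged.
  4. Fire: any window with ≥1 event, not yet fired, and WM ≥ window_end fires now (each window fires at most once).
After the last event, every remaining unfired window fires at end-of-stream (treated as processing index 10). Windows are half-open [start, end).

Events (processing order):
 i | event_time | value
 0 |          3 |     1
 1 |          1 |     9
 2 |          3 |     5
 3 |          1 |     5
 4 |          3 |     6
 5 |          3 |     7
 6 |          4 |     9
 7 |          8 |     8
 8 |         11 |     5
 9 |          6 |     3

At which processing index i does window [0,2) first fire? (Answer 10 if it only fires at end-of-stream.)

2

i=0 t=3 v=1: → [2,4); WM=−∞
i=1 t=1 v=9: → [0,2); WM=−∞
i=2 t=3 v=5: → [2,4); WM=2; [0,2) fires=1
i=3 t=1 v=5: → [0,2); WM=2
i=4 t=3 v=6: → [2,4); WM=2
i=5 t=3 v=7: → [2,4); WM=2
i=6 t=4 v=9: → [4,6); WM=2
i=7 t=8 v=8: → [8,10); WM=2
i=8 t=11 v=5: → [10,12); WM=10; [2,4) fires=4 [4,6) fires=1 [8,10) fires=1
i=9 t=6 v=3: DROP (t<10-1); WM=10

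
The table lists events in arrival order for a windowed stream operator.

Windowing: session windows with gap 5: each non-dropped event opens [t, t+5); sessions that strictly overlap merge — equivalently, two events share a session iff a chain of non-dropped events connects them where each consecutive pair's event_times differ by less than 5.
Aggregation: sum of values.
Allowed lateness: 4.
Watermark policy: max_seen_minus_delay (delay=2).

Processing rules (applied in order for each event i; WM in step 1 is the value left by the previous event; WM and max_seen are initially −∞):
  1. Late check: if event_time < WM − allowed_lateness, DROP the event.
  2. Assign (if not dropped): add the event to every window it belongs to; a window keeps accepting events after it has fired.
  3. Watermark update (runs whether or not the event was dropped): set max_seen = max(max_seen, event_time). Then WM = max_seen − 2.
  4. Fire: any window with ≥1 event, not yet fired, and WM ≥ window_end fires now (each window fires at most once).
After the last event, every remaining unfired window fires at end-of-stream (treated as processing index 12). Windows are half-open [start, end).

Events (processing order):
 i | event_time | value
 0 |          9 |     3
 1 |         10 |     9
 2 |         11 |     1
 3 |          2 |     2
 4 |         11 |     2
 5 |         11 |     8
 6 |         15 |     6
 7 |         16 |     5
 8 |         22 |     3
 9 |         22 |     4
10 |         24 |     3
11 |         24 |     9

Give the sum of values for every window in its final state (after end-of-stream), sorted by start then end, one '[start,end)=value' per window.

i=0 t=9 v=3: → [9,14); WM=7
i=1 t=10 v=9: → [9,15); WM=8
i=2 t=11 v=1: → [9,16); WM=9
i=3 t=2 v=2: DROP (t<9-4); WM=9
i=4 t=11 v=2: → [9,16); WM=9
i=5 t=11 v=8: → [9,16); WM=9
i=6 t=15 v=6: → [9,20); WM=13
i=7 t=16 v=5: → [9,21); WM=14
i=8 t=22 v=3: → [22,27); WM=20
i=9 t=22 v=4: → [22,27); WM=20
i=10 t=24 v=3: → [22,29); WM=22
i=11 t=24 v=9: → [22,29); WM=22

[9,21)=34 [22,29)=19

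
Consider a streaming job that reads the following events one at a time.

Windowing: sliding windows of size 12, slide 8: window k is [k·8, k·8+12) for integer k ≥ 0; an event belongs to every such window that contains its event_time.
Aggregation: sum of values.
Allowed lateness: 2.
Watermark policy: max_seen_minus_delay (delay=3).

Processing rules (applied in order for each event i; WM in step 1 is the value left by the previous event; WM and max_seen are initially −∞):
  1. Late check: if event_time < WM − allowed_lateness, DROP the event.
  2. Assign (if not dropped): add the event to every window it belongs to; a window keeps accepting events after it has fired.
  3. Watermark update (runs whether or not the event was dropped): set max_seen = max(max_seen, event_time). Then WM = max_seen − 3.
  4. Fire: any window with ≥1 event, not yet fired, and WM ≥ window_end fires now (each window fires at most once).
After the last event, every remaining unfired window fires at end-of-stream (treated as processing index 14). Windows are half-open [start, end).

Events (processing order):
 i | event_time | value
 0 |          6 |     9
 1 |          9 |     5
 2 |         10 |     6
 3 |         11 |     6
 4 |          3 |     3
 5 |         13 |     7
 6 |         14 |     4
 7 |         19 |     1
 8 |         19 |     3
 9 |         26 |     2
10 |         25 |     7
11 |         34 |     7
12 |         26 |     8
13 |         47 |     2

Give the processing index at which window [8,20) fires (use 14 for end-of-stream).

i=0 t=6 v=9: → [0,12); WM=3
i=1 t=9 v=5: → [8,20),[0,12); WM=6
i=2 t=10 v=6: → [8,20),[0,12); WM=7
i=3 t=11 v=6: → [8,20),[0,12); WM=8
i=4 t=3 v=3: DROP (t<8-2); WM=8
i=5 t=13 v=7: → [8,20); WM=10
i=6 t=14 v=4: → [8,20); WM=11
i=7 t=19 v=1: → [16,28),[8,20); WM=16; [0,12) fires=26
i=8 t=19 v=3: → [16,28),[8,20); WM=16
i=9 t=26 v=2: → [24,36),[16,28); WM=23; [8,20) fires=32
i=10 t=25 v=7: → [24,36),[16,28); WM=23
i=11 t=34 v=7: → [32,44),[24,36); WM=31; [16,28) fires=13
i=12 t=26 v=8: DROP (t<31-2); WM=31
i=13 t=47 v=2: → [40,52); WM=44; [24,36) fires=16 [32,44) fires=7

9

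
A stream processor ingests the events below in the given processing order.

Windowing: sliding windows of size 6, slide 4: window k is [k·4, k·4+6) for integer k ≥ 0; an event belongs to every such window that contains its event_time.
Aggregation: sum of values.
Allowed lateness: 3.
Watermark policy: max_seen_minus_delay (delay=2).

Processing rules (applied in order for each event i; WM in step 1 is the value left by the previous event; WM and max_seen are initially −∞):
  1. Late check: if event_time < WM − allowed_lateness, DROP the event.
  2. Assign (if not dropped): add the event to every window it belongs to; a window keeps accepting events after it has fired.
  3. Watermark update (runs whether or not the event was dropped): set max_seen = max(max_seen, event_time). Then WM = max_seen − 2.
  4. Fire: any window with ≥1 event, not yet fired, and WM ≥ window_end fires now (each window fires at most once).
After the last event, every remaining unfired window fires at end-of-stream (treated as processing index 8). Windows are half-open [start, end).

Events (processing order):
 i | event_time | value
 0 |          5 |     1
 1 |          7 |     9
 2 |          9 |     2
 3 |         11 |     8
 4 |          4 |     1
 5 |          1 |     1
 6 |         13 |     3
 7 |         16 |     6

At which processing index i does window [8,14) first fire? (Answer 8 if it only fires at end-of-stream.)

i=0 t=5 v=1: → [4,10),[0,6); WM=3
i=1 t=7 v=9: → [4,10); WM=5
i=2 t=9 v=2: → [8,14),[4,10); WM=7; [0,6) fires=1
i=3 t=11 v=8: → [8,14); WM=9
i=4 t=4 v=1: DROP (t<9-3); WM=9
i=5 t=1 v=1: DROP (t<9-3); WM=9
i=6 t=13 v=3: → [12,18),[8,14); WM=11; [4,10) fires=12
i=7 t=16 v=6: → [16,22),[12,18); WM=14; [8,14) fires=13

7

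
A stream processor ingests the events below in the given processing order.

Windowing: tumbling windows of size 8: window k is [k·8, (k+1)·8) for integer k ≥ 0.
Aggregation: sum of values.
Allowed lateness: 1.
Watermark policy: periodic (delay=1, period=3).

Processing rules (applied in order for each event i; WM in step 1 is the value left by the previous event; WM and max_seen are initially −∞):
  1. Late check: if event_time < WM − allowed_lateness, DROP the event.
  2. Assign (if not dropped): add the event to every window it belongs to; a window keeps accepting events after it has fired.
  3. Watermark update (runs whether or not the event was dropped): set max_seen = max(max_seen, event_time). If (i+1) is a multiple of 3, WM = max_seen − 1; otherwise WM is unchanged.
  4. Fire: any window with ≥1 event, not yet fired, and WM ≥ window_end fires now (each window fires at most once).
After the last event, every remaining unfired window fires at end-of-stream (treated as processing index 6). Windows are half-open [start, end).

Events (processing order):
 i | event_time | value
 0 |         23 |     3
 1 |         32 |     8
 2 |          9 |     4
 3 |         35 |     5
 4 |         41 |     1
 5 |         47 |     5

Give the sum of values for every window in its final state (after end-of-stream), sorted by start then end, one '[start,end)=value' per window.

i=0 t=23 v=3: → [16,24); WM=−∞
i=1 t=32 v=8: → [32,40); WM=−∞
i=2 t=9 v=4: → [8,16); WM=31; [8,16) fires=4 [16,24) fires=3
i=3 t=35 v=5: → [32,40); WM=31
i=4 t=41 v=1: → [40,48); WM=31
i=5 t=47 v=5: → [40,48); WM=46; [32,40) fires=13

[8,16)=4 [16,24)=3 [32,40)=13 [40,48)=6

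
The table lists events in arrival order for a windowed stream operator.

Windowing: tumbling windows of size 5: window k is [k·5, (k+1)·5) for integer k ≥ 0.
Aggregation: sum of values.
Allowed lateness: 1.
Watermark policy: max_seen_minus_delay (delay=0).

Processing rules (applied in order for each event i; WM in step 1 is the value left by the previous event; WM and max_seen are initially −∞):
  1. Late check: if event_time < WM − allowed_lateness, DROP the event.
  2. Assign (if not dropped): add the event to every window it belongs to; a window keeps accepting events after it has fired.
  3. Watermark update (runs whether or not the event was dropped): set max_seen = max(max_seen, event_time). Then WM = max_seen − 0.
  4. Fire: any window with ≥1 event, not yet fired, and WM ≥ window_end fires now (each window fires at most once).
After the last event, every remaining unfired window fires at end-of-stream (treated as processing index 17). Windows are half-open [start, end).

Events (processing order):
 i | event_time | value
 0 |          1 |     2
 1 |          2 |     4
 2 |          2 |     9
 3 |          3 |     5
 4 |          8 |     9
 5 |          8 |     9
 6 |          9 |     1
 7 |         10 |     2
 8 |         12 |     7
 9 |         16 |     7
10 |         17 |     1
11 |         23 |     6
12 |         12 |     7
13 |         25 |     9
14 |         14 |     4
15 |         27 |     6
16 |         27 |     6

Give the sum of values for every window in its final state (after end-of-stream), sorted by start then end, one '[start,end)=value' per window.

i=0 t=1 v=2: → [0,5); WM=1
i=1 t=2 v=4: → [0,5); WM=2
i=2 t=2 v=9: → [0,5); WM=2
i=3 t=3 v=5: → [0,5); WM=3
i=4 t=8 v=9: → [5,10); WM=8; [0,5) fires=20
i=5 t=8 v=9: → [5,10); WM=8
i=6 t=9 v=1: → [5,10); WM=9
i=7 t=10 v=2: → [10,15); WM=10; [5,10) fires=19
i=8 t=12 v=7: → [10,15); WM=12
i=9 t=16 v=7: → [15,20); WM=16; [10,15) fires=9
i=10 t=17 v=1: → [15,20); WM=17
i=11 t=23 v=6: → [20,25); WM=23; [15,20) fires=8
i=12 t=12 v=7: DROP (t<23-1); WM=23
i=13 t=25 v=9: → [25,30); WM=25; [20,25) fires=6
i=14 t=14 v=4: DROP (t<25-1); WM=25
i=15 t=27 v=6: → [25,30); WM=27
i=16 t=27 v=6: → [25,30); WM=27

[0,5)=20 [5,10)=19 [10,15)=9 [15,20)=8 [20,25)=6 [25,30)=21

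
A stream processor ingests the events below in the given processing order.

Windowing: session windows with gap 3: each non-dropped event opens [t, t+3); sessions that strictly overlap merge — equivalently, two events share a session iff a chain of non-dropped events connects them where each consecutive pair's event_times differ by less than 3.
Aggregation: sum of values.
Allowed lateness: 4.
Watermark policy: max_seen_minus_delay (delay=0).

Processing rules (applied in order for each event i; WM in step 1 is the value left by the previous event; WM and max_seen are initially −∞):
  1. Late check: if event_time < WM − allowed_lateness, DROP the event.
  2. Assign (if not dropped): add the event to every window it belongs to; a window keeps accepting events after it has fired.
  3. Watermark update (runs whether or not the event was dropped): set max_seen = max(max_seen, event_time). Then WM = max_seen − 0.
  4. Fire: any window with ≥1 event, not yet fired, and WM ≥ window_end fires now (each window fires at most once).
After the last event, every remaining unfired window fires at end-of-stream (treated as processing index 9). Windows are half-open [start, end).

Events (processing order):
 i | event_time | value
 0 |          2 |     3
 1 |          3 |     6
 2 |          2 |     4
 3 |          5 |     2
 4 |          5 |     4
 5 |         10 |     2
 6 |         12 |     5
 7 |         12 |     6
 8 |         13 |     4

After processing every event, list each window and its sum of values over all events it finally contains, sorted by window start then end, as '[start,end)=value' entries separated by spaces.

i=0 t=2 v=3: → [2,5); WM=2
i=1 t=3 v=6: → [2,6); WM=3
i=2 t=2 v=4: → [2,6); WM=3
i=3 t=5 v=2: → [2,8); WM=5
i=4 t=5 v=4: → [2,8); WM=5
i=5 t=10 v=2: → [10,13); WM=10
i=6 t=12 v=5: → [10,15); WM=12
i=7 t=12 v=6: → [10,15); WM=12
i=8 t=13 v=4: → [10,16); WM=13

[2,8)=19 [10,16)=17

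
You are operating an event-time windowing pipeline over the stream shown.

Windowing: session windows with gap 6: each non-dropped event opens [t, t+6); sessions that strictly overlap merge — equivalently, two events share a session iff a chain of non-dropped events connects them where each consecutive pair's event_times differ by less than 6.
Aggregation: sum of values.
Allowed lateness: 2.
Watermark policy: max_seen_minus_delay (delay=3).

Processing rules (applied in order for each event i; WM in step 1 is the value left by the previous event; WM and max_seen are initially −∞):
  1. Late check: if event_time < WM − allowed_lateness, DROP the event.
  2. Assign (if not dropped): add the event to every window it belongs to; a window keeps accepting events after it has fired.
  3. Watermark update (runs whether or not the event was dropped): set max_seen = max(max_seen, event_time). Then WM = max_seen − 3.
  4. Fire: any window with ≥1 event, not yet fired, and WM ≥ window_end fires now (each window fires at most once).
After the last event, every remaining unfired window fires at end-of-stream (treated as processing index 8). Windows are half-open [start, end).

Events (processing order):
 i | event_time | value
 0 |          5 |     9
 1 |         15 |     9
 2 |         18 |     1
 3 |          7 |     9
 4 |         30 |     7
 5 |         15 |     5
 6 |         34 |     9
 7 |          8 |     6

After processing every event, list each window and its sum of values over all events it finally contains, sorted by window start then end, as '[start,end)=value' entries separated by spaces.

[5,11)=9 [15,24)=10 [30,40)=16

i=0 t=5 v=9: → [5,11); WM=2
i=1 t=15 v=9: → [15,21); WM=12
i=2 t=18 v=1: → [15,24); WM=15
i=3 t=7 v=9: DROP (t<15-2); WM=15
i=4 t=30 v=7: → [30,36); WM=27
i=5 t=15 v=5: DROP (t<27-2); WM=27
i=6 t=34 v=9: → [30,40); WM=31
i=7 t=8 v=6: DROP (t<31-2); WM=31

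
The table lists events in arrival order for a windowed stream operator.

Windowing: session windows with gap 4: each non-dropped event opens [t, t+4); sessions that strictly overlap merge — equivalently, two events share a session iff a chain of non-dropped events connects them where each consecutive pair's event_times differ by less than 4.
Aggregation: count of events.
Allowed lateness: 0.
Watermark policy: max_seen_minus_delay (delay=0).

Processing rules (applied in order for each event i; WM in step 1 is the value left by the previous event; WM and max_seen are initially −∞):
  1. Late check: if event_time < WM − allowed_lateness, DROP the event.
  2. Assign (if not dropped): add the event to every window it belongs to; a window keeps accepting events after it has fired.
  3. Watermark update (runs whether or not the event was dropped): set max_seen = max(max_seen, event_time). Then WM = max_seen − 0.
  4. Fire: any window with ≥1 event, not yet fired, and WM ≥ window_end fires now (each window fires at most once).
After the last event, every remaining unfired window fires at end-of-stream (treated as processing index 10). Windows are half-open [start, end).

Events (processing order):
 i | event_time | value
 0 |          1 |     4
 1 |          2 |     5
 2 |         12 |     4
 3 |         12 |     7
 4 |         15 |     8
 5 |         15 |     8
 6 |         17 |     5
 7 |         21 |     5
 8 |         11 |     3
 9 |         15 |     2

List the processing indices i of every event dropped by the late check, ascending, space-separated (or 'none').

i=0 t=1 v=4: → [1,5); WM=1
i=1 t=2 v=5: → [1,6); WM=2
i=2 t=12 v=4: → [12,16); WM=12
i=3 t=12 v=7: → [12,16); WM=12
i=4 t=15 v=8: → [12,19); WM=15
i=5 t=15 v=8: → [12,19); WM=15
i=6 t=17 v=5: → [12,21); WM=17
i=7 t=21 v=5: → [21,25); WM=21
i=8 t=11 v=3: DROP (t<21-0); WM=21
i=9 t=15 v=2: DROP (t<21-0); WM=21

8 9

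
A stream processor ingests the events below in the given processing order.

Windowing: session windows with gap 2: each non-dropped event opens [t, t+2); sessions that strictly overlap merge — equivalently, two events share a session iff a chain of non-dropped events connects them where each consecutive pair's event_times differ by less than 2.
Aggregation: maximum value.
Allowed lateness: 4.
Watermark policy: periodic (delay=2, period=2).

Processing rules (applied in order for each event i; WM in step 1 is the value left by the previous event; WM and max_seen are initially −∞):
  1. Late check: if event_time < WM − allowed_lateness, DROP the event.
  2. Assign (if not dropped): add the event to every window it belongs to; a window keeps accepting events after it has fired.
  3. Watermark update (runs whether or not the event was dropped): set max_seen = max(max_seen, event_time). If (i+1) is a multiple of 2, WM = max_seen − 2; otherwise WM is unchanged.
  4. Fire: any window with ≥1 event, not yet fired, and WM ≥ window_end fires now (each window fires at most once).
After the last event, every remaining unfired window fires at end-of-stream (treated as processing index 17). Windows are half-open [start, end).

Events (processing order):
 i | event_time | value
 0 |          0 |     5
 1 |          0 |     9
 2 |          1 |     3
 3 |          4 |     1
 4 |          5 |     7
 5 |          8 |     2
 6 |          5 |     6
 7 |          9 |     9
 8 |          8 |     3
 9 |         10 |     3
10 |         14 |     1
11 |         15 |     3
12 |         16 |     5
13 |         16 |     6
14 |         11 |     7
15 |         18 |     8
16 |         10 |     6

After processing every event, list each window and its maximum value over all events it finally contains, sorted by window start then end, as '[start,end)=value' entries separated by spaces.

i=0 t=0 v=5: → [0,2); WM=−∞
i=1 t=0 v=9: → [0,2); WM=-2
i=2 t=1 v=3: → [0,3); WM=-2
i=3 t=4 v=1: → [4,6); WM=2
i=4 t=5 v=7: → [4,7); WM=2
i=5 t=8 v=2: → [8,10); WM=6
i=6 t=5 v=6: → [4,7); WM=6
i=7 t=9 v=9: → [8,11); WM=7
i=8 t=8 v=3: → [8,11); WM=7
i=9 t=10 v=3: → [8,12); WM=8
i=10 t=14 v=1: → [14,16); WM=8
i=11 t=15 v=3: → [14,17); WM=13
i=12 t=16 v=5: → [14,18); WM=13
i=13 t=16 v=6: → [14,18); WM=14
i=14 t=11 v=7: → [8,13); WM=14
i=15 t=18 v=8: → [18,20); WM=16
i=16 t=10 v=6: DROP (t<16-4); WM=16

[0,3)=9 [4,7)=7 [8,13)=9 [14,18)=6 [18,20)=8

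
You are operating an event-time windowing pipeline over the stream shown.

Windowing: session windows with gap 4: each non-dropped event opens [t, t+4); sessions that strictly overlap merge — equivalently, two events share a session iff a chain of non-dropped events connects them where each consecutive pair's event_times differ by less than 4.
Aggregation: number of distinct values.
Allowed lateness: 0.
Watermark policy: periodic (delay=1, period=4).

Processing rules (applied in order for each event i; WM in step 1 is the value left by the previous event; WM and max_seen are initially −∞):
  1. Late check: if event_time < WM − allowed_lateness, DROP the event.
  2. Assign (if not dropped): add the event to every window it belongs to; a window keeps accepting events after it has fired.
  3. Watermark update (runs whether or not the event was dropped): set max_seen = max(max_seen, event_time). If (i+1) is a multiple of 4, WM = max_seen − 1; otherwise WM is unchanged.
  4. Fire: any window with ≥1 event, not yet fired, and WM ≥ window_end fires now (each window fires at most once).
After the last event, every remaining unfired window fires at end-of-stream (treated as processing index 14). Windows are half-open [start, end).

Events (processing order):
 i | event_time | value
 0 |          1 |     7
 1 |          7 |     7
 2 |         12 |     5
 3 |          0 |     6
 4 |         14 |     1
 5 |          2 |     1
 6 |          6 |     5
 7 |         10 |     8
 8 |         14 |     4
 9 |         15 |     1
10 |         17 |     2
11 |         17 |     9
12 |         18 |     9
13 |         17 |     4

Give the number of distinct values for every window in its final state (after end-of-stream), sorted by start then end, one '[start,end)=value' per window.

[0,5)=2 [7,11)=1 [12,22)=5

i=0 t=1 v=7: → [1,5); WM=−∞
i=1 t=7 v=7: → [7,11); WM=−∞
i=2 t=12 v=5: → [12,16); WM=−∞
i=3 t=0 v=6: → [0,5); WM=11
i=4 t=14 v=1: → [12,18); WM=11
i=5 t=2 v=1: DROP (t<11-0); WM=11
i=6 t=6 v=5: DROP (t<11-0); WM=11
i=7 t=10 v=8: DROP (t<11-0); WM=13
i=8 t=14 v=4: → [12,18); WM=13
i=9 t=15 v=1: → [12,19); WM=13
i=10 t=17 v=2: → [12,21); WM=13
i=11 t=17 v=9: → [12,21); WM=16
i=12 t=18 v=9: → [12,22); WM=16
i=13 t=17 v=4: → [12,22); WM=16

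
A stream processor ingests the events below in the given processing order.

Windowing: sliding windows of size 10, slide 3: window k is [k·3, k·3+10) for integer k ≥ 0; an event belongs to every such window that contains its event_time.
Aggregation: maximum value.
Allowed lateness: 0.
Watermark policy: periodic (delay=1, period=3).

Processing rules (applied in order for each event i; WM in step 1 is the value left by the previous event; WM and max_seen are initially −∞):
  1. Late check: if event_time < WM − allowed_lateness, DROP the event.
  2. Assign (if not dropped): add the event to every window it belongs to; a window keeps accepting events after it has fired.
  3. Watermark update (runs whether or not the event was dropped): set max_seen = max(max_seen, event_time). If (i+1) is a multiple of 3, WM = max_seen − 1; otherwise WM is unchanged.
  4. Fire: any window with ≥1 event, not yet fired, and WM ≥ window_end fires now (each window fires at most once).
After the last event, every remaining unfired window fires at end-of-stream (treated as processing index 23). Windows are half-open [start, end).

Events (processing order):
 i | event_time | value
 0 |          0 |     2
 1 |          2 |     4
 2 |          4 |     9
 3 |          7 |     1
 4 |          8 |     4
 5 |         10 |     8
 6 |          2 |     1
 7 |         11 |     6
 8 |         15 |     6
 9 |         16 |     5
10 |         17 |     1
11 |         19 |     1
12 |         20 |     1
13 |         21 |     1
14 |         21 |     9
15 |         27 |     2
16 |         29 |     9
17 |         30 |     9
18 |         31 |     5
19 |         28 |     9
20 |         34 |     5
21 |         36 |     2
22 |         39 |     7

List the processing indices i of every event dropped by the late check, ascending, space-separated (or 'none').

i=0 t=0 v=2: → [0,10); WM=−∞
i=1 t=2 v=4: → [0,10); WM=−∞
i=2 t=4 v=9: → [3,13),[0,10); WM=3
i=3 t=7 v=1: → [6,16),[3,13),[0,10); WM=3
i=4 t=8 v=4: → [6,16),[3,13),[0,10); WM=3
i=5 t=10 v=8: → [9,19),[6,16),[3,13); WM=9
i=6 t=2 v=1: DROP (t<9-0); WM=9
i=7 t=11 v=6: → [9,19),[6,16),[3,13); WM=9
i=8 t=15 v=6: → [15,25),[12,22),[9,19),[6,16); WM=14; [0,10) fires=9 [3,13) fires=9
i=9 t=16 v=5: → [15,25),[12,22),[9,19); WM=14
i=10 t=17 v=1: → [15,25),[12,22),[9,19); WM=14
i=11 t=19 v=1: → [18,28),[15,25),[12,22); WM=18; [6,16) fires=8
i=12 t=20 v=1: → [18,28),[15,25),[12,22); WM=18
i=13 t=21 v=1: → [21,31),[18,28),[15,25),[12,22); WM=18
i=14 t=21 v=9: → [21,31),[18,28),[15,25),[12,22); WM=20; [9,19) fires=8
i=15 t=27 v=2: → [27,37),[24,34),[21,31),[18,28); WM=20
i=16 t=29 v=9: → [27,37),[24,34),[21,31); WM=20
i=17 t=30 v=9: → [30,40),[27,37),[24,34),[21,31); WM=29; [12,22) fires=9 [15,25) fires=9 [18,28) fires=9
i=18 t=31 v=5: → [30,40),[27,37),[24,34); WM=29
i=19 t=28 v=9: DROP (t<29-0); WM=29
i=20 t=34 v=5: → [33,43),[30,40),[27,37); WM=33; [21,31) fires=9
i=21 t=36 v=2: → [36,46),[33,43),[30,40),[27,37); WM=33
i=22 t=39 v=7: → [39,49),[36,46),[33,43),[30,40); WM=33

6 19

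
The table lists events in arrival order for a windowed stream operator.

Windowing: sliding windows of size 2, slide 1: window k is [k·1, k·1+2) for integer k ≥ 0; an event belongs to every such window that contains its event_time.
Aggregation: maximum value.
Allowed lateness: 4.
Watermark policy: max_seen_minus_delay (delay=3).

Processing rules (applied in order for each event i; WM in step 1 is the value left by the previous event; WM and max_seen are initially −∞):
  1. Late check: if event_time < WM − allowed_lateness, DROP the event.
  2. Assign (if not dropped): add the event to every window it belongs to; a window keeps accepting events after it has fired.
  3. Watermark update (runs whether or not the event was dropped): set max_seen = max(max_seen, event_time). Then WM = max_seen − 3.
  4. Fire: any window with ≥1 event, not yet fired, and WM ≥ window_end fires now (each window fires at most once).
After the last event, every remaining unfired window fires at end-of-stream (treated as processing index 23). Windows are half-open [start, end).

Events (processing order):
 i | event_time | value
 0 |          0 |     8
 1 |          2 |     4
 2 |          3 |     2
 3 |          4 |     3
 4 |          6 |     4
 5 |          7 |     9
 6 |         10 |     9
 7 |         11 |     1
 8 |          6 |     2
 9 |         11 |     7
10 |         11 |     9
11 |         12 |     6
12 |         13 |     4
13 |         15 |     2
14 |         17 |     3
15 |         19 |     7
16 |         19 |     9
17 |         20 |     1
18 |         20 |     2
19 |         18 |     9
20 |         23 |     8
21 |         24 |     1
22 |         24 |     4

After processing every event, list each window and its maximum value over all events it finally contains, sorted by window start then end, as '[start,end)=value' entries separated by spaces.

i=0 t=0 v=8: → [0,2); WM=-3
i=1 t=2 v=4: → [2,4),[1,3); WM=-1
i=2 t=3 v=2: → [3,5),[2,4); WM=0
i=3 t=4 v=3: → [4,6),[3,5); WM=1
i=4 t=6 v=4: → [6,8),[5,7); WM=3; [0,2) fires=8 [1,3) fires=4
i=5 t=7 v=9: → [7,9),[6,8); WM=4; [2,4) fires=4
i=6 t=10 v=9: → [10,12),[9,11); WM=7; [3,5) fires=3 [4,6) fires=3 [5,7) fires=4
i=7 t=11 v=1: → [11,13),[10,12); WM=8; [6,8) fires=9
i=8 t=6 v=2: → [6,8),[5,7); WM=8
i=9 t=11 v=7: → [11,13),[10,12); WM=8
i=10 t=11 v=9: → [11,13),[10,12); WM=8
i=11 t=12 v=6: → [12,14),[11,13); WM=9; [7,9) fires=9
i=12 t=13 v=4: → [13,15),[12,14); WM=10
i=13 t=15 v=2: → [15,17),[14,16); WM=12; [9,11) fires=9 [10,12) fires=9
i=14 t=17 v=3: → [17,19),[16,18); WM=14; [11,13) fires=9 [12,14) fires=6
i=15 t=19 v=7: → [19,21),[18,20); WM=16; [13,15) fires=4 [14,16) fires=2
i=16 t=19 v=9: → [19,21),[18,20); WM=16
i=17 t=20 v=1: → [20,22),[19,21); WM=17; [15,17) fires=2
i=18 t=20 v=2: → [20,22),[19,21); WM=17
i=19 t=18 v=9: → [18,20),[17,19); WM=17
i=20 t=23 v=8: → [23,25),[22,24); WM=20; [16,18) fires=3 [17,19) fires=9 [18,20) fires=9
i=21 t=24 v=1: → [24,26),[23,25); WM=21; [19,21) fires=9
i=22 t=24 v=4: → [24,26),[23,25); WM=21

[0,2)=8 [1,3)=4 [2,4)=4 [3,5)=3 [4,6)=3 [5,7)=4 [6,8)=9 [7,9)=9 [9,11)=9 [10,12)=9 [11,13)=9 [12,14)=6 [13,15)=4 [14,16)=2 [15,17)=2 [16,18)=3 [17,19)=9 [18,20)=9 [19,21)=9 [20,22)=2 [22,24)=8 [23,25)=8 [24,26)=4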